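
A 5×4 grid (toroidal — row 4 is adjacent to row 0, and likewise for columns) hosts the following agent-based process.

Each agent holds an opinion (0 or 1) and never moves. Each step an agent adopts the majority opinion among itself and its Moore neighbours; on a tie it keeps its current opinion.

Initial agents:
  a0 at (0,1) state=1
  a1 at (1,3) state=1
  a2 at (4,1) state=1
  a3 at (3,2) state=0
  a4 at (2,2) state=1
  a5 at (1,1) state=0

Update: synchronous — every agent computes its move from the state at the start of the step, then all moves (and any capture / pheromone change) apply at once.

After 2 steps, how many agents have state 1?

6

t=1: a0@(0,1):1 a1@(1,3):1 a2@(4,1):1 a3@(3,2):1 a4@(2,2):1 a5@(1,1):1
t=2: (unchanged — steady state)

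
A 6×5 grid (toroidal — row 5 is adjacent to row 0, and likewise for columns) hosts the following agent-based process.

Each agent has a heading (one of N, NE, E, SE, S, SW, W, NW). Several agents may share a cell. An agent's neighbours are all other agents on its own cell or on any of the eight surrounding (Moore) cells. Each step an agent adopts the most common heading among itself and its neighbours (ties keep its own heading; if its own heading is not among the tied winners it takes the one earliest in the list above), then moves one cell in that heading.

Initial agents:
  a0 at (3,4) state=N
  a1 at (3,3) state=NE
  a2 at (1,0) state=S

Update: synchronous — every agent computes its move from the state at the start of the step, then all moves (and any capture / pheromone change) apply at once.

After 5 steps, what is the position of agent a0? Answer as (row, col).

t=1: a0@(2,4):N a1@(2,4):NE a2@(2,0):S
t=2: a0@(1,4):N a1@(1,0):NE a2@(3,0):S
t=3: a0@(0,4):N a1@(0,1):NE a2@(4,0):S
t=4: a0@(5,4):N a1@(5,2):NE a2@(5,0):S
t=5: a0@(4,4):N a1@(4,3):NE a2@(0,0):S

(4, 4)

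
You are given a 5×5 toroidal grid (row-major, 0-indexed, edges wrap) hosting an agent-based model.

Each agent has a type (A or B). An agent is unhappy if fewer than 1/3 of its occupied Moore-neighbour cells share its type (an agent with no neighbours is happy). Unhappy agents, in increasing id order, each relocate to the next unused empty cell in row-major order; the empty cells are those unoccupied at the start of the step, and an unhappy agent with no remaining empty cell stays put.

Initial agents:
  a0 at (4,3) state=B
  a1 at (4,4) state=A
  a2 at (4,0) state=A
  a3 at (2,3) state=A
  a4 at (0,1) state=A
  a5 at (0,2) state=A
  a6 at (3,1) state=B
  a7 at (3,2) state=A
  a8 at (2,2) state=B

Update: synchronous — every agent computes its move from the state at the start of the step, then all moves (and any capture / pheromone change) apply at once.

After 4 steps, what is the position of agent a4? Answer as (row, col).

(0, 1)

t=1: a0@(0,0):B a1@(4,4):A a2@(4,0):A a3@(2,3):A a4@(0,1):A a5@(0,2):A a6@(3,1):B a7@(0,3):A a8@(2,2):B
t=2: a0@(0,4):B a1@(4,4):A a2@(4,0):A a3@(1,0):A a4@(0,1):A a5@(0,2):A a6@(3,1):B a7@(0,3):A a8@(2,2):B
t=3: a0@(0,0):B a1@(4,4):A a2@(4,0):A a3@(1,0):A a4@(0,1):A a5@(0,2):A a6@(3,1):B a7@(0,3):A a8@(2,2):B
t=4: a0@(0,4):B a1@(4,4):A a2@(4,0):A a3@(1,0):A a4@(0,1):A a5@(0,2):A a6@(3,1):B a7@(0,3):A a8@(2,2):B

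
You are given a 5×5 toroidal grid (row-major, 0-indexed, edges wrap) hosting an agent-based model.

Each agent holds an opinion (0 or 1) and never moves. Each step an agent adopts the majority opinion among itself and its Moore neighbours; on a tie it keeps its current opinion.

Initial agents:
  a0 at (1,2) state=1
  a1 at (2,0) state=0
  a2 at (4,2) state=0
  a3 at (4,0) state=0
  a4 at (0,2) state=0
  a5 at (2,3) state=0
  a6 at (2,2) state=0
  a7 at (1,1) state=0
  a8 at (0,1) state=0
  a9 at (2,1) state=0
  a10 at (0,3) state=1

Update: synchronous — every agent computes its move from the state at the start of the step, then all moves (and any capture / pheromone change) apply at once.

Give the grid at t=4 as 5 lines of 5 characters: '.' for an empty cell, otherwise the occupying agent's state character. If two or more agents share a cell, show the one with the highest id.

.000.
.00..
0000.
.....
0.0..

t=1: a0@(1,2):0 a1@(2,0):0 a2@(4,2):0 a3@(4,0):0 a4@(0,2):0 a5@(2,3):0 a6@(2,2):0 a7@(1,1):0 a8@(0,1):0 a9@(2,1):0 a10@(0,3):1
t=2: a0@(1,2):0 a1@(2,0):0 a2@(4,2):0 a3@(4,0):0 a4@(0,2):0 a5@(2,3):0 a6@(2,2):0 a7@(1,1):0 a8@(0,1):0 a9@(2,1):0 a10@(0,3):0
t=3: (unchanged — steady state)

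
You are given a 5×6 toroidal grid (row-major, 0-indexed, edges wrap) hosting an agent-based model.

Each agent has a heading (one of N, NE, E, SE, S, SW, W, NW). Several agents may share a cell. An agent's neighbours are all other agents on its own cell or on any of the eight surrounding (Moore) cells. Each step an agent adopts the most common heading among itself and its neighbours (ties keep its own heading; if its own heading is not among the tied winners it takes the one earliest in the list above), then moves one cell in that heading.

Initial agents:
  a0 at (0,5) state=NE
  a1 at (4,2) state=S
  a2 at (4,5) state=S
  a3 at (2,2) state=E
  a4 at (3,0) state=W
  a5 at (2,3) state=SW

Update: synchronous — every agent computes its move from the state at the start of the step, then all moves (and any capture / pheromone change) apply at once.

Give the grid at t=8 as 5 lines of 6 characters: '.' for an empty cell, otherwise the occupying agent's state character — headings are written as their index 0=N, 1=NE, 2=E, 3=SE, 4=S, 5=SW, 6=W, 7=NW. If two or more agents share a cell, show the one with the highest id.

.5....
......
.14.24
....6.
......

t=1: a0@(4,0):NE a1@(0,2):S a2@(0,5):S a3@(2,3):E a4@(3,5):W a5@(3,2):SW
t=2: a0@(3,1):NE a1@(1,2):S a2@(1,5):S a3@(2,4):E a4@(3,4):W a5@(4,1):SW
t=3: a0@(2,2):NE a1@(2,2):S a2@(2,5):S a3@(2,5):E a4@(3,3):W a5@(0,0):SW
t=4: a0@(1,3):NE a1@(3,2):S a2@(3,5):S a3@(2,0):E a4@(3,2):W a5@(1,5):SW
t=5: a0@(0,4):NE a1@(4,2):S a2@(4,5):S a3@(2,1):E a4@(3,1):W a5@(2,4):SW
t=6: a0@(4,5):NE a1@(0,2):S a2@(0,5):S a3@(2,2):E a4@(3,0):W a5@(3,3):SW
t=7: a0@(3,0):NE a1@(1,2):S a2@(1,5):S a3@(2,3):E a4@(3,5):W a5@(4,2):SW
t=8: a0@(2,1):NE a1@(2,2):S a2@(2,5):S a3@(2,4):E a4@(3,4):W a5@(0,1):SW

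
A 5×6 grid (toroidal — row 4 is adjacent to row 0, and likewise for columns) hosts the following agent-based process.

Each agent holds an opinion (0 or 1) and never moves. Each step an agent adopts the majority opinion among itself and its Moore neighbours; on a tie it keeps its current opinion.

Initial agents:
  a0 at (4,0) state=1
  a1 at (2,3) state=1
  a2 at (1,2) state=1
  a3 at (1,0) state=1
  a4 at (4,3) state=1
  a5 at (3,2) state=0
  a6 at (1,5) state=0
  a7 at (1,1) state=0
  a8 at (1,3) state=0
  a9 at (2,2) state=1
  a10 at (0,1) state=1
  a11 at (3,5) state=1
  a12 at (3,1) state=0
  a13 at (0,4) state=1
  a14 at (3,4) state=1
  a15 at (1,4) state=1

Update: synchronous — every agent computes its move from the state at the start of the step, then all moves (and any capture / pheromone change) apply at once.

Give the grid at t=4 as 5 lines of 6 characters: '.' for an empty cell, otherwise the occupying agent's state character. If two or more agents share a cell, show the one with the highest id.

t=1: a0@(4,0):1 a1@(2,3):1 a2@(1,2):1 a3@(1,0):1 a4@(4,3):1 a5@(3,2):1 a6@(1,5):1 a7@(1,1):1 a8@(1,3):1 a9@(2,2):0 a10@(0,1):1 a11@(3,5):1 a12@(3,1):0 a13@(0,4):1 a14@(3,4):1 a15@(1,4):1
t=2: a0@(4,0):1 a1@(2,3):1 a2@(1,2):1 a3@(1,0):1 a4@(4,3):1 a5@(3,2):1 a6@(1,5):1 a7@(1,1):1 a8@(1,3):1 a9@(2,2):1 a10@(0,1):1 a11@(3,5):1 a12@(3,1):0 a13@(0,4):1 a14@(3,4):1 a15@(1,4):1
t=3: a0@(4,0):1 a1@(2,3):1 a2@(1,2):1 a3@(1,0):1 a4@(4,3):1 a5@(3,2):1 a6@(1,5):1 a7@(1,1):1 a8@(1,3):1 a9@(2,2):1 a10@(0,1):1 a11@(3,5):1 a12@(3,1):1 a13@(0,4):1 a14@(3,4):1 a15@(1,4):1
t=4: (unchanged — steady state)

.1..1.
111111
..11..
.11.11
1..1..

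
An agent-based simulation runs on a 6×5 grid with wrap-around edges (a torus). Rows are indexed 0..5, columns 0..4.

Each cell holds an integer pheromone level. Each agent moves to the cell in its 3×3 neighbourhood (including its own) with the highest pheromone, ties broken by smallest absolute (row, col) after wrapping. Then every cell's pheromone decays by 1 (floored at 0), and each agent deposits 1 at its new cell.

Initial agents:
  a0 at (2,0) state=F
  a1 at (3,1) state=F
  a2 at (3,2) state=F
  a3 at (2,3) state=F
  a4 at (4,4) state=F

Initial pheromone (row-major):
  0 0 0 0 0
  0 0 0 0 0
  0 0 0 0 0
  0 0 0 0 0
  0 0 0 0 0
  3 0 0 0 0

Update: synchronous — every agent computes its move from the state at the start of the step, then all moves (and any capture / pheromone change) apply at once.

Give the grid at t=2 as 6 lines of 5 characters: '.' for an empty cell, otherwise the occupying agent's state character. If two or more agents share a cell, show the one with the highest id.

.....
F.F..
.....
.....
.....
F....

t=1: a0@(1,0) a1@(2,0) a2@(2,1) a3@(1,2) a4@(5,0) | pheromone: 0 0 0 0 0 / 1 0 1 0 0 / 1 1 0 0 0 / 0 0 0 0 0 / 0 0 0 0 0 / 3 0 0 0 0
t=2: a0@(1,0) a1@(1,0) a2@(1,0) a3@(1,2) a4@(5,0) | pheromone: 0 0 0 0 0 / 3 0 1 0 0 / 0 0 0 0 0 / 0 0 0 0 0 / 0 0 0 0 0 / 3 0 0 0 0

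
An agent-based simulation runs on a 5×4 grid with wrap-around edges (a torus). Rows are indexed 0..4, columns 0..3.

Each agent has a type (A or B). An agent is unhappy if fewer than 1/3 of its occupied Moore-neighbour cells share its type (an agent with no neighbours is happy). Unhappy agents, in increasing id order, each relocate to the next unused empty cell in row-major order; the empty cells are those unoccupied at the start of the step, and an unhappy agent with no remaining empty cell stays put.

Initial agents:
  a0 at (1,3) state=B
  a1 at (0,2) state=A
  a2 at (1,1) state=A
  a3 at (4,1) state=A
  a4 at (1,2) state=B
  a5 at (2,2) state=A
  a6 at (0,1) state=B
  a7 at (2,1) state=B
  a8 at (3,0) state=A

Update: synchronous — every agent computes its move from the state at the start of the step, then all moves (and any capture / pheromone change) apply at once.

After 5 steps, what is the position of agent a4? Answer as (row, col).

t=1: a0@(1,3):B a1@(0,2):A a2@(1,1):A a3@(4,1):A a4@(1,2):B a5@(0,0):A a6@(0,3):B a7@(1,0):B a8@(3,0):A
t=2: (unchanged — steady state)

(1, 2)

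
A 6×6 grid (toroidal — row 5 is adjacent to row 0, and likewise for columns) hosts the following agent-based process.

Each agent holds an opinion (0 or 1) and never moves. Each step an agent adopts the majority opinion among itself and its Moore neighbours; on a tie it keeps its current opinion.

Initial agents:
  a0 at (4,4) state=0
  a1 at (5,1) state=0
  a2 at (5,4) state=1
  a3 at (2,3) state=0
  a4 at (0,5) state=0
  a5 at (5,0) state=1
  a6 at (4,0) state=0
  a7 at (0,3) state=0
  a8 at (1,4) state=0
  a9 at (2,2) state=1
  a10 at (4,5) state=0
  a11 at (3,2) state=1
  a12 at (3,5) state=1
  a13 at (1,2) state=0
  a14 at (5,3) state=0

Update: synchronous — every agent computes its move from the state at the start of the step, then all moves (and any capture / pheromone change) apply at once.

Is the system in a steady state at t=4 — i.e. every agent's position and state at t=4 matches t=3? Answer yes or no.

yes

t=1: a0@(4,4):0 a1@(5,1):0 a2@(5,4):0 a3@(2,3):0 a4@(0,5):0 a5@(5,0):0 a6@(4,0):0 a7@(0,3):0 a8@(1,4):0 a9@(2,2):1 a10@(4,5):0 a11@(3,2):1 a12@(3,5):0 a13@(1,2):0 a14@(5,3):0
t=2: (unchanged — steady state)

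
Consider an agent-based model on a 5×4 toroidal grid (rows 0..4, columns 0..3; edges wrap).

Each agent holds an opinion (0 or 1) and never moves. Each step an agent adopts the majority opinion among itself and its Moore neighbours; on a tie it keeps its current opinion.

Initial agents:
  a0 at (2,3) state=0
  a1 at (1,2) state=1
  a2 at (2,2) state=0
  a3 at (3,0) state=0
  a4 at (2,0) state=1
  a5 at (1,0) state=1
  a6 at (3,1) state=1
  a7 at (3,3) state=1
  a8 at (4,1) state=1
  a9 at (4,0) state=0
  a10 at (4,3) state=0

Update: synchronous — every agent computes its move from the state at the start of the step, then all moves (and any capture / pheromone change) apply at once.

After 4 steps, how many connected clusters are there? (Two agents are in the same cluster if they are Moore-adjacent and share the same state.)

t=1: a0@(2,3):1 a1@(1,2):0 a2@(2,2):1 a3@(3,0):0 a4@(2,0):1 a5@(1,0):1 a6@(3,1):1 a7@(3,3):0 a8@(4,1):1 a9@(4,0):0 a10@(4,3):0
t=2: a0@(2,3):1 a1@(1,2):1 a2@(2,2):1 a3@(3,0):0 a4@(2,0):1 a5@(1,0):1 a6@(3,1):1 a7@(3,3):0 a8@(4,1):1 a9@(4,0):0 a10@(4,3):0
t=3: (unchanged — steady state)

2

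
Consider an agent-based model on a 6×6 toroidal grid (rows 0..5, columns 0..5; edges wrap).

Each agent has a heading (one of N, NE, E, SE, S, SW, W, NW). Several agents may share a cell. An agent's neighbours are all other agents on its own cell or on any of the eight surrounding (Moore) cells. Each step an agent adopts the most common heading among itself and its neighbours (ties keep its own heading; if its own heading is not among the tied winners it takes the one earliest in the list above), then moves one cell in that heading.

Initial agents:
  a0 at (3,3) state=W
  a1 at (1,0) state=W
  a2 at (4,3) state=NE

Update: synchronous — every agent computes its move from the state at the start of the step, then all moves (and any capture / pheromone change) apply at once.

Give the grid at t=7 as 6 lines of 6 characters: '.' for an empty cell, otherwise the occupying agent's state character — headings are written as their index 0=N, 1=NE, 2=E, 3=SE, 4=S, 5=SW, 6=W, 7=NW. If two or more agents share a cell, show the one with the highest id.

t=1: a0@(3,2):W a1@(1,5):W a2@(3,4):NE
t=2: a0@(3,1):W a1@(1,4):W a2@(2,5):NE
t=3: a0@(3,0):W a1@(1,3):W a2@(1,0):NE
t=4: a0@(3,5):W a1@(1,2):W a2@(0,1):NE
t=5: a0@(3,4):W a1@(1,1):W a2@(5,2):NE
t=6: a0@(3,3):W a1@(1,0):W a2@(4,3):NE
t=7: a0@(3,2):W a1@(1,5):W a2@(3,4):NE

......
.....6
......
..6.1.
......
......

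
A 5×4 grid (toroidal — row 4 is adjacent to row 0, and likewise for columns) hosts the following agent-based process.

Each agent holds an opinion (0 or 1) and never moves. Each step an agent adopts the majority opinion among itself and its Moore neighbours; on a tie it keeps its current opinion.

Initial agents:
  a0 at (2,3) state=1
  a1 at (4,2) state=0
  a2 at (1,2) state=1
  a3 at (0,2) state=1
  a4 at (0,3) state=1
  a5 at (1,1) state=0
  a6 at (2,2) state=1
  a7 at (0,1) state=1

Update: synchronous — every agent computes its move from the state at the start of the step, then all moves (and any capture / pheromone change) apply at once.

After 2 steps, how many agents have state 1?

t=1: a0@(2,3):1 a1@(4,2):1 a2@(1,2):1 a3@(0,2):1 a4@(0,3):1 a5@(1,1):1 a6@(2,2):1 a7@(0,1):1
t=2: (unchanged — steady state)

8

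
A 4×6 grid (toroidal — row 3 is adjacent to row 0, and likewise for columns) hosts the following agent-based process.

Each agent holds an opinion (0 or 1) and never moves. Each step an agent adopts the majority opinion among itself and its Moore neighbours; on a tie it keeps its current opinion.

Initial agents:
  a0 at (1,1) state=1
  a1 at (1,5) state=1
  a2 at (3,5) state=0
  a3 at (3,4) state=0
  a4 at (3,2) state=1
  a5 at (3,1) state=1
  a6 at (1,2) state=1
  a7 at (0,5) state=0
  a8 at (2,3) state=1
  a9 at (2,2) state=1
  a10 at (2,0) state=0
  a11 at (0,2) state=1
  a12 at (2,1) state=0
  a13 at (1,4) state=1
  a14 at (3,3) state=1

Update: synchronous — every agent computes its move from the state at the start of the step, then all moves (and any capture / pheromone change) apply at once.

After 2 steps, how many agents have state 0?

3

t=1: a0@(1,1):1 a1@(1,5):1 a2@(3,5):0 a3@(3,4):0 a4@(3,2):1 a5@(3,1):1 a6@(1,2):1 a7@(0,5):0 a8@(2,3):1 a9@(2,2):1 a10@(2,0):0 a11@(0,2):1 a12@(2,1):1 a13@(1,4):1 a14@(3,3):1
t=2: a0@(1,1):1 a1@(1,5):1 a2@(3,5):0 a3@(3,4):0 a4@(3,2):1 a5@(3,1):1 a6@(1,2):1 a7@(0,5):0 a8@(2,3):1 a9@(2,2):1 a10@(2,0):1 a11@(0,2):1 a12@(2,1):1 a13@(1,4):1 a14@(3,3):1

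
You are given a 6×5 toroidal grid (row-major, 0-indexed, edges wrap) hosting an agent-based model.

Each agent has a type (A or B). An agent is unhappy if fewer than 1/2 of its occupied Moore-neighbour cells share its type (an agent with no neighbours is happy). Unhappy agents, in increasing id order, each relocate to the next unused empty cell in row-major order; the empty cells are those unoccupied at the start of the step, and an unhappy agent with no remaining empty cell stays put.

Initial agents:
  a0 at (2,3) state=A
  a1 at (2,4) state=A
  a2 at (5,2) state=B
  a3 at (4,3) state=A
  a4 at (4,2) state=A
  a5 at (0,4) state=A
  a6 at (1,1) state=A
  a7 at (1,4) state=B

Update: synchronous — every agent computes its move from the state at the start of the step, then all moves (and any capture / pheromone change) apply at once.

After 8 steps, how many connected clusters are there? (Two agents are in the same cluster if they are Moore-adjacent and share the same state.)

t=1: a0@(2,3):A a1@(2,4):A a2@(0,0):B a3@(4,3):A a4@(4,2):A a5@(0,1):A a6@(1,1):A a7@(0,2):B
t=2: a0@(2,3):A a1@(2,4):A a2@(0,3):B a3@(4,3):A a4@(4,2):A a5@(0,4):A a6@(1,0):A a7@(1,2):B
t=3: (unchanged — steady state)

3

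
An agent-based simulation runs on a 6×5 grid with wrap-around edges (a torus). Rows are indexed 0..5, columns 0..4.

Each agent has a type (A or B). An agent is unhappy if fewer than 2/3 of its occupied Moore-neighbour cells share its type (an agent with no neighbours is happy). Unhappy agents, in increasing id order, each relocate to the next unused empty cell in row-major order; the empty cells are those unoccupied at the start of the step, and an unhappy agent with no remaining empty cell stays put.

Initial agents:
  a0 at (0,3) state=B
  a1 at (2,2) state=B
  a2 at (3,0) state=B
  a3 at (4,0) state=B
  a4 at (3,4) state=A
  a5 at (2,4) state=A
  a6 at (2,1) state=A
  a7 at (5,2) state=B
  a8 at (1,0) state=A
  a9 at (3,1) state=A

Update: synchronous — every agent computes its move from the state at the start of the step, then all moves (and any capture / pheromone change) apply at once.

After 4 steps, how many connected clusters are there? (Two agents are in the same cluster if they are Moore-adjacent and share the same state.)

3

t=1: a0@(0,3):B a1@(0,0):B a2@(0,1):B a3@(0,2):B a4@(0,4):A a5@(2,4):A a6@(1,1):A a7@(5,2):B a8@(1,0):A a9@(1,2):A
t=2: a0@(1,3):B a1@(1,4):B a2@(2,0):B a3@(2,1):B a4@(2,2):A a5@(2,4):A a6@(2,3):A a7@(5,2):B a8@(3,0):A a9@(3,1):A
t=3: a0@(0,0):B a1@(0,1):B a2@(0,2):B a3@(0,3):B a4@(0,4):A a5@(1,0):A a6@(1,1):A a7@(5,2):B a8@(1,2):A a9@(3,2):A
t=4: a0@(1,3):B a1@(1,4):B a2@(2,0):B a3@(2,1):B a4@(2,2):A a5@(2,3):A a6@(2,4):A a7@(5,2):B a8@(3,0):A a9@(3,2):A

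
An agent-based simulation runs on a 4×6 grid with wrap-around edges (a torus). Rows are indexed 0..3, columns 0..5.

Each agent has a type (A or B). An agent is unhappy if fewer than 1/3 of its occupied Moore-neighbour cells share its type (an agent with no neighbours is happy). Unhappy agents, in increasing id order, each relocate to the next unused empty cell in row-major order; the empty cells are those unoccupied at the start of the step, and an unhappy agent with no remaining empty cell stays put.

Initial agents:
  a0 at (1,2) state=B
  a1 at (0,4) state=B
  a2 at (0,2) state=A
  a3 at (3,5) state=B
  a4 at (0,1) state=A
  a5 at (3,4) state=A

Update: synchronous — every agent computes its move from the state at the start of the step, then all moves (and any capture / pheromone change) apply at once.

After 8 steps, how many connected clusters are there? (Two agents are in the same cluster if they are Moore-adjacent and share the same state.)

t=1: a0@(0,0):B a1@(0,4):B a2@(0,2):A a3@(3,5):B a4@(0,1):A a5@(0,3):A
t=2: (unchanged — steady state)

2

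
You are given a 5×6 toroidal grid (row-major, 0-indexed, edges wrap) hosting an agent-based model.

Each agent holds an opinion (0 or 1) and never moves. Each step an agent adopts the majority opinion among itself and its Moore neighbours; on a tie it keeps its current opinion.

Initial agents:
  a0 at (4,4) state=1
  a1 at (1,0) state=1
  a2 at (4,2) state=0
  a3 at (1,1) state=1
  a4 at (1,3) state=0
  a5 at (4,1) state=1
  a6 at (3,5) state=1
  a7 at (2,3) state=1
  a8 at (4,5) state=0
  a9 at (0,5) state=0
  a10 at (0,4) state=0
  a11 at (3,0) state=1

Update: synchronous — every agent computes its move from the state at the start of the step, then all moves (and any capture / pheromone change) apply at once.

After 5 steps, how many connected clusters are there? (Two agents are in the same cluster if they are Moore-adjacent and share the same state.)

t=1: a0@(4,4):0 a1@(1,0):1 a2@(4,2):0 a3@(1,1):1 a4@(1,3):0 a5@(4,1):1 a6@(3,5):1 a7@(2,3):1 a8@(4,5):0 a9@(0,5):0 a10@(0,4):0 a11@(3,0):1
t=2: (unchanged — steady state)

5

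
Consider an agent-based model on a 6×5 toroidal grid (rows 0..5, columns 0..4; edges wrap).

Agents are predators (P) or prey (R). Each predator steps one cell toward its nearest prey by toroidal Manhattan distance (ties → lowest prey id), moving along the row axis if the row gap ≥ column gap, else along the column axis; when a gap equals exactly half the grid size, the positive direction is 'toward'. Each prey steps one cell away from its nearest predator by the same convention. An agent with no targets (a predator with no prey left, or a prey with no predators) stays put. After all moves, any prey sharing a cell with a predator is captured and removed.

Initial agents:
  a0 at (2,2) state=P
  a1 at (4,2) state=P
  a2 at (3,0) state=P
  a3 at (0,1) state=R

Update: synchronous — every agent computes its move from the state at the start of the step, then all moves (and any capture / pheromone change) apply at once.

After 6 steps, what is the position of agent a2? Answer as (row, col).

t=1: a0@(1,2):P a1@(5,2):P a2@(4,0):P a3@(5,1):R
t=2: a0@(0,2):P a1@(5,1):P a2@(5,0):P
t=3: (unchanged — steady state)

(5, 0)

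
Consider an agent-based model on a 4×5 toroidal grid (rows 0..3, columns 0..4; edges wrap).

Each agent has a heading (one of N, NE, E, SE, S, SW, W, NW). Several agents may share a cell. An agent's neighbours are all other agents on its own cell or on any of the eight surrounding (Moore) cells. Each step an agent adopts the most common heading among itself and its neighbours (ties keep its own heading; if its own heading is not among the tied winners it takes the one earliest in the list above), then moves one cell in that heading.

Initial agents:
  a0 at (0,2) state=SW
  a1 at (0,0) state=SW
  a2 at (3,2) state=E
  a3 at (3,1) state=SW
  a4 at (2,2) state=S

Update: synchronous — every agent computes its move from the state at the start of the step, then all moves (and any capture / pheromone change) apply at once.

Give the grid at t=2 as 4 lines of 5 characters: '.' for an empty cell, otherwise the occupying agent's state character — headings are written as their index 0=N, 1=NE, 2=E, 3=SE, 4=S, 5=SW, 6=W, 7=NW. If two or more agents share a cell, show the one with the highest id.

t=1: a0@(1,1):SW a1@(1,4):SW a2@(0,1):SW a3@(0,0):SW a4@(3,2):S
t=2: a0@(2,0):SW a1@(2,3):SW a2@(1,0):SW a3@(1,4):SW a4@(0,2):S

..4..
5...5
5..5.
.....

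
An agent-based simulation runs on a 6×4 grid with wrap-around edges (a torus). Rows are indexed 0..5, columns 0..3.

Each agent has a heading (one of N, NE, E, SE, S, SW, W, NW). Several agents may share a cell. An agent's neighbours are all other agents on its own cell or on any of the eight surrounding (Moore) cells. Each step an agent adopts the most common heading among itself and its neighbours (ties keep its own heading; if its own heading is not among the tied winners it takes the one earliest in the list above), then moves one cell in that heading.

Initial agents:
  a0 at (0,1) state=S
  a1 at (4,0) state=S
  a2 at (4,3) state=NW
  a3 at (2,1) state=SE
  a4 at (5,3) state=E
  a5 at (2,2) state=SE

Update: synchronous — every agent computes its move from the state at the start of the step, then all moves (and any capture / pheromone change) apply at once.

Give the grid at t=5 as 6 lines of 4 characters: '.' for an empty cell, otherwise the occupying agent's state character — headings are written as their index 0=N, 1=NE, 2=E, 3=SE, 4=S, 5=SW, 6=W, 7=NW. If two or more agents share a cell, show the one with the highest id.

....
..33
....
4...
....
24..

t=1: a0@(1,1):S a1@(5,0):S a2@(3,2):NW a3@(3,2):SE a4@(5,0):E a5@(3,3):SE
t=2: a0@(2,1):S a1@(0,0):S a2@(4,3):SE a3@(4,3):SE a4@(5,1):E a5@(4,0):SE
t=3: a0@(3,1):S a1@(1,0):S a2@(5,0):SE a3@(5,0):SE a4@(5,2):E a5@(5,1):SE
t=4: a0@(4,1):S a1@(2,0):S a2@(0,1):SE a3@(0,1):SE a4@(5,3):E a5@(0,2):SE
t=5: a0@(5,1):S a1@(3,0):S a2@(1,2):SE a3@(1,2):SE a4@(5,0):E a5@(1,3):SE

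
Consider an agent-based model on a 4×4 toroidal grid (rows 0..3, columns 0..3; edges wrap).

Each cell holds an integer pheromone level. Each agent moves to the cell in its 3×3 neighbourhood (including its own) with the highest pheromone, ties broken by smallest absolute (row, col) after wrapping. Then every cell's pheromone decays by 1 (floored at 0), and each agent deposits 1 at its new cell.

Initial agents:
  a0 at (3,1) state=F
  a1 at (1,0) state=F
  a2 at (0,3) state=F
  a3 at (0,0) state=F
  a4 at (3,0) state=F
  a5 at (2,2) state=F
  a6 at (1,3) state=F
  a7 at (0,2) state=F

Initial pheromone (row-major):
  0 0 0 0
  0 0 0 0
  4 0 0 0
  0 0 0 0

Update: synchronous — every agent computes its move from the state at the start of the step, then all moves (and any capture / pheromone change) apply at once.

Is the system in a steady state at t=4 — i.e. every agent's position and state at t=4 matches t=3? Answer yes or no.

t=1: a0@(2,0) a1@(2,0) a2@(0,0) a3@(0,0) a4@(2,0) a5@(1,1) a6@(2,0) a7@(0,1) | pheromone: 2 1 0 0 / 0 1 0 0 / 7 0 0 0 / 0 0 0 0
t=2: a0@(2,0) a1@(2,0) a2@(0,0) a3@(0,0) a4@(2,0) a5@(2,0) a6@(2,0) a7@(0,0) | pheromone: 4 0 0 0 / 0 0 0 0 / 11 0 0 0 / 0 0 0 0
t=3: a0@(2,0) a1@(2,0) a2@(0,0) a3@(0,0) a4@(2,0) a5@(2,0) a6@(2,0) a7@(0,0) | pheromone: 6 0 0 0 / 0 0 0 0 / 15 0 0 0 / 0 0 0 0
t=4: a0@(2,0) a1@(2,0) a2@(0,0) a3@(0,0) a4@(2,0) a5@(2,0) a6@(2,0) a7@(0,0) | pheromone: 8 0 0 0 / 0 0 0 0 / 19 0 0 0 / 0 0 0 0

yes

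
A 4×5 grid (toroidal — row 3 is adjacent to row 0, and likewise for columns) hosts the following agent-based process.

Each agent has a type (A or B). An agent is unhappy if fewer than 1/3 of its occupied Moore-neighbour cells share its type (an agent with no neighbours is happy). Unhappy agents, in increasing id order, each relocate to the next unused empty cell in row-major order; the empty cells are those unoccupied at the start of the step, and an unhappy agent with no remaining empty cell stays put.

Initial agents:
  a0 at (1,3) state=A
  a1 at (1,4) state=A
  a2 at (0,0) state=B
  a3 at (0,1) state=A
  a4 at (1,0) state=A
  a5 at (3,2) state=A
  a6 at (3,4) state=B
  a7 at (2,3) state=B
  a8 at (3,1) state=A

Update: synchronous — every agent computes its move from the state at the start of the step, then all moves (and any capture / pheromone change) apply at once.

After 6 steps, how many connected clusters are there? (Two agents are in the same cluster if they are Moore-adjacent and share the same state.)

t=1: a0@(1,3):A a1@(1,4):A a2@(0,2):B a3@(0,1):A a4@(1,0):A a5@(3,2):A a6@(3,4):B a7@(0,3):B a8@(3,1):A
t=2: a0@(1,3):A a1@(1,4):A a2@(0,0):B a3@(0,1):A a4@(1,0):A a5@(3,2):A a6@(3,4):B a7@(0,3):B a8@(3,1):A
t=3: a0@(1,3):A a1@(1,4):A a2@(0,2):B a3@(0,1):A a4@(1,0):A a5@(3,2):A a6@(3,4):B a7@(0,4):B a8@(3,1):A
t=4: a0@(1,3):A a1@(1,4):A a2@(0,0):B a3@(0,1):A a4@(1,0):A a5@(3,2):A a6@(3,4):B a7@(0,3):B a8@(3,1):A
t=5: a0@(1,3):A a1@(1,4):A a2@(0,2):B a3@(0,1):A a4@(1,0):A a5@(3,2):A a6@(3,4):B a7@(0,4):B a8@(3,1):A
t=6: a0@(1,3):A a1@(1,4):A a2@(0,0):B a3@(0,1):A a4@(1,0):A a5@(3,2):A a6@(3,4):B a7@(0,3):B a8@(3,1):A

2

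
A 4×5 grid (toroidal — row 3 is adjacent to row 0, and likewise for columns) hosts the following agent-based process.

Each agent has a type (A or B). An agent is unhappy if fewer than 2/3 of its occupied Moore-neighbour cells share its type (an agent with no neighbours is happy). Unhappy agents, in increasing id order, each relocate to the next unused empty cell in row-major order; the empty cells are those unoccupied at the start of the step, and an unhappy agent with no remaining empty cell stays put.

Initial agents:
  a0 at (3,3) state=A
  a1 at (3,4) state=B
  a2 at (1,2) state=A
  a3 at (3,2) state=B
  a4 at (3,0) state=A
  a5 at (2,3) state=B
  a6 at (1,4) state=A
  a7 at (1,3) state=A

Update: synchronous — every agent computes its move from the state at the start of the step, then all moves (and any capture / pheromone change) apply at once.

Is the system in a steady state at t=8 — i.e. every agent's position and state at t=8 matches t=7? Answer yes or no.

no

t=1: a0@(0,0):A a1@(0,1):B a2@(0,2):A a3@(0,3):B a4@(0,4):A a5@(1,0):B a6@(1,1):A a7@(1,3):A
t=2: a0@(1,2):A a1@(1,4):B a2@(2,0):A a3@(2,1):B a4@(2,2):A a5@(2,3):B a6@(2,4):A a7@(1,3):A
t=3: a0@(0,0):A a1@(0,1):B a2@(0,2):A a3@(0,3):B a4@(0,4):A a5@(1,0):B a6@(1,1):A a7@(3,0):A
t=4: a0@(1,2):A a1@(1,3):B a2@(1,4):A a3@(2,0):B a4@(2,1):A a5@(2,2):B a6@(2,3):A a7@(3,0):A
t=5: a0@(0,0):A a1@(0,1):B a2@(0,2):A a3@(0,3):B a4@(0,4):A a5@(1,0):B a6@(1,1):A a7@(2,4):A
t=6: a0@(1,2):A a1@(1,3):B a2@(1,4):A a3@(2,0):B a4@(2,1):A a5@(2,2):B a6@(2,3):A a7@(3,0):A
t=7: a0@(0,0):A a1@(0,1):B a2@(0,2):A a3@(0,3):B a4@(0,4):A a5@(1,0):B a6@(1,1):A a7@(2,4):A
t=8: a0@(1,2):A a1@(1,3):B a2@(1,4):A a3@(2,0):B a4@(2,1):A a5@(2,2):B a6@(2,3):A a7@(3,0):A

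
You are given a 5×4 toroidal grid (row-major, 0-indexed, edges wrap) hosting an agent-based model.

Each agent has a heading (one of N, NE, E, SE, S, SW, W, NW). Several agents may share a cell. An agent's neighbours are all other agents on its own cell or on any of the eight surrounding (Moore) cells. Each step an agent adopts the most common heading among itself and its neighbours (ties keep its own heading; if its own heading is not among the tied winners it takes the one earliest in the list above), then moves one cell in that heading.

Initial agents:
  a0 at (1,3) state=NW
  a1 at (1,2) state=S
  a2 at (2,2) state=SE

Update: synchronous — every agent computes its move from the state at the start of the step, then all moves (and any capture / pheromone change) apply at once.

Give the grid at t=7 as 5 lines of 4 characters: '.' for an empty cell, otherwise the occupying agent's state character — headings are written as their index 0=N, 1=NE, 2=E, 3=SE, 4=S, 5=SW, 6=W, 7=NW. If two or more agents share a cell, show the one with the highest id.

t=1: a0@(0,2):NW a1@(2,2):S a2@(3,3):SE
t=2: a0@(4,1):NW a1@(3,2):S a2@(4,0):SE
t=3: a0@(3,0):NW a1@(4,2):S a2@(0,1):SE
t=4: a0@(2,3):NW a1@(0,2):S a2@(1,2):SE
t=5: a0@(1,2):NW a1@(1,2):S a2@(2,3):SE
t=6: a0@(0,1):NW a1@(2,2):S a2@(3,0):SE
t=7: a0@(4,0):NW a1@(3,2):S a2@(4,1):SE

....
....
....
..4.
73..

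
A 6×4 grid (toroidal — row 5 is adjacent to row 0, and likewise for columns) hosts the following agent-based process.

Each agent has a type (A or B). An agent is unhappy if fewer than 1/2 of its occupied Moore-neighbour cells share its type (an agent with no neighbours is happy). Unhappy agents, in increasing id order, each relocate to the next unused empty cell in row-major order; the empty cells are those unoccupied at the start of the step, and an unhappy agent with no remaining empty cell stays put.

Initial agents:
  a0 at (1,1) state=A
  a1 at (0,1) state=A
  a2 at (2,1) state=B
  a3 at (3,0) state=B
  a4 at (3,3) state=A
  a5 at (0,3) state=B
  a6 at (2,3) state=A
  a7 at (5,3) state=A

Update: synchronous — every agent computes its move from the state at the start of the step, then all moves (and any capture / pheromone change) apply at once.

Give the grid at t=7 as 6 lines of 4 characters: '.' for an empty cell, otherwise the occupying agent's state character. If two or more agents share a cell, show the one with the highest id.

AAB.
ABB.
A...
...A
....
....

t=1: a0@(1,1):A a1@(0,1):A a2@(2,1):B a3@(0,0):B a4@(3,3):A a5@(0,2):B a6@(2,3):A a7@(1,0):A
t=2: a0@(0,3):A a1@(0,1):A a2@(1,2):B a3@(1,3):B a4@(3,3):A a5@(2,0):B a6@(2,3):A a7@(1,0):A
t=3: a0@(0,0):A a1@(0,1):A a2@(0,2):B a3@(1,1):B a4@(3,3):A a5@(2,1):B a6@(2,2):A a7@(1,0):A
t=4: a0@(0,0):A a1@(0,1):A a2@(0,2):B a3@(0,3):B a4@(3,3):A a5@(1,2):B a6@(1,3):A a7@(1,0):A
t=5: a0@(0,0):A a1@(0,1):A a2@(0,2):B a3@(1,1):B a4@(3,3):A a5@(1,2):B a6@(2,0):A a7@(1,0):A
t=6: a0@(0,0):A a1@(0,3):A a2@(0,2):B a3@(1,3):B a4@(3,3):A a5@(1,2):B a6@(2,0):A a7@(1,0):A
t=7: a0@(0,0):A a1@(0,1):A a2@(0,2):B a3@(1,1):B a4@(3,3):A a5@(1,2):B a6@(2,0):A a7@(1,0):A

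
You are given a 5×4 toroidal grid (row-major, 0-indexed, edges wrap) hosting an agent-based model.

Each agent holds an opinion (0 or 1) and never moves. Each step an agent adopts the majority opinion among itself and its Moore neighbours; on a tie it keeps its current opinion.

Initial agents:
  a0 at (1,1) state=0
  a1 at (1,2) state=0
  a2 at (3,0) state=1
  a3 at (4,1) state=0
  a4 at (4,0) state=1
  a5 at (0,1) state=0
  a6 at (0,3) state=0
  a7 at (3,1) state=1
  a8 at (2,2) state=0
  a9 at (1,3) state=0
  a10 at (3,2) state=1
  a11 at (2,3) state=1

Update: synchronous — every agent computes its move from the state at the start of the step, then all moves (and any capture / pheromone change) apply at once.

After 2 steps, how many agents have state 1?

t=1: a0@(1,1):0 a1@(1,2):0 a2@(3,0):1 a3@(4,1):1 a4@(4,0):1 a5@(0,1):0 a6@(0,3):0 a7@(3,1):1 a8@(2,2):0 a9@(1,3):0 a10@(3,2):1 a11@(2,3):1
t=2: (unchanged — steady state)

6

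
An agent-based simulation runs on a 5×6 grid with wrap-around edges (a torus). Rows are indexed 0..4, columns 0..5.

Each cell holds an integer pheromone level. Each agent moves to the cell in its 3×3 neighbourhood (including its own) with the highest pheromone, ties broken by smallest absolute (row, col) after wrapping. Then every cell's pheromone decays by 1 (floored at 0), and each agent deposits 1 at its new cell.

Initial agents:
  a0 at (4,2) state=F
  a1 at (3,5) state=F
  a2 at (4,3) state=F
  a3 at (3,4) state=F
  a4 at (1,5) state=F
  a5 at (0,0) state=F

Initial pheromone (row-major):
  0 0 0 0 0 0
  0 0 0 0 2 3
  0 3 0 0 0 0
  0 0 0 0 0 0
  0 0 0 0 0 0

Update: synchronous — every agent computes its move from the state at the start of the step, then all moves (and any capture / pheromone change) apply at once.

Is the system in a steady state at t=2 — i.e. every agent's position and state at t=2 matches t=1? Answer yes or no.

no

t=1: a0@(0,1) a1@(2,0) a2@(0,2) a3@(2,3) a4@(1,5) a5@(1,5) | pheromone: 0 1 1 0 0 0 / 0 0 0 0 1 4 / 1 2 0 1 0 0 / 0 0 0 0 0 0 / 0 0 0 0 0 0
t=2: a0@(0,1) a1@(1,5) a2@(0,1) a3@(1,4) a4@(1,5) a5@(1,5) | pheromone: 0 2 0 0 0 0 / 0 0 0 0 1 6 / 0 1 0 0 0 0 / 0 0 0 0 0 0 / 0 0 0 0 0 0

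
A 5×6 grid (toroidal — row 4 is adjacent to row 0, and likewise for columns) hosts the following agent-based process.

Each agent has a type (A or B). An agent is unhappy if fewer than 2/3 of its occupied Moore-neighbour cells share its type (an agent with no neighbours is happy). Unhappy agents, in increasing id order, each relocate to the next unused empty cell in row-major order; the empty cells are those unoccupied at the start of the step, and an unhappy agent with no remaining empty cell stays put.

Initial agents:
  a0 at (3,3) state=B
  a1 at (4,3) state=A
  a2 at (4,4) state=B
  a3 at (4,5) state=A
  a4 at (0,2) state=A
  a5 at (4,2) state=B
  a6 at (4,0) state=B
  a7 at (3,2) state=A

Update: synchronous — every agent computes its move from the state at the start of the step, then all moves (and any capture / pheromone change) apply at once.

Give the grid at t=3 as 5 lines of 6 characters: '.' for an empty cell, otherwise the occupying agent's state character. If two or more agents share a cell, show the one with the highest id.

BA.BAA
BBA...
......
......
......

t=1: a0@(0,0):B a1@(0,1):A a2@(0,3):B a3@(0,4):A a4@(0,5):A a5@(1,0):B a6@(1,1):B a7@(1,2):A
t=2: a0@(0,2):B a1@(1,3):A a2@(1,4):B a3@(1,5):A a4@(2,0):A a5@(2,1):B a6@(2,2):B a7@(2,3):A
t=3: a0@(0,0):B a1@(0,1):A a2@(0,3):B a3@(0,4):A a4@(0,5):A a5@(1,0):B a6@(1,1):B a7@(1,2):A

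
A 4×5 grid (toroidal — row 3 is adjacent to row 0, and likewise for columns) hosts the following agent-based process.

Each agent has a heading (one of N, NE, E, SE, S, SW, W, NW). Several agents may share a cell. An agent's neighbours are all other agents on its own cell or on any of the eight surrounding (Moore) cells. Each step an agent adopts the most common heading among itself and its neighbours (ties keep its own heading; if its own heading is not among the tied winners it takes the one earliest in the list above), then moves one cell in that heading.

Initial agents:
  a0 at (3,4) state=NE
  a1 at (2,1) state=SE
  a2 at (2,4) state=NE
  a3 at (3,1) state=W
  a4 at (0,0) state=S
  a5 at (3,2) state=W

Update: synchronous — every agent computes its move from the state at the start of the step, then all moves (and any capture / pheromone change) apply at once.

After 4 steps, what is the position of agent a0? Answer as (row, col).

t=1: a0@(2,0):NE a1@(2,0):W a2@(1,0):NE a3@(3,0):W a4@(1,0):S a5@(3,1):W
t=2: a0@(2,4):W a1@(2,4):W a2@(0,1):NE a3@(3,4):W a4@(0,1):NE a5@(3,0):W
t=3: a0@(2,3):W a1@(2,3):W a2@(3,2):NE a3@(3,3):W a4@(3,2):NE a5@(3,4):W
t=4: a0@(2,2):W a1@(2,2):W a2@(3,1):W a3@(3,2):W a4@(3,1):W a5@(3,3):W

(2, 2)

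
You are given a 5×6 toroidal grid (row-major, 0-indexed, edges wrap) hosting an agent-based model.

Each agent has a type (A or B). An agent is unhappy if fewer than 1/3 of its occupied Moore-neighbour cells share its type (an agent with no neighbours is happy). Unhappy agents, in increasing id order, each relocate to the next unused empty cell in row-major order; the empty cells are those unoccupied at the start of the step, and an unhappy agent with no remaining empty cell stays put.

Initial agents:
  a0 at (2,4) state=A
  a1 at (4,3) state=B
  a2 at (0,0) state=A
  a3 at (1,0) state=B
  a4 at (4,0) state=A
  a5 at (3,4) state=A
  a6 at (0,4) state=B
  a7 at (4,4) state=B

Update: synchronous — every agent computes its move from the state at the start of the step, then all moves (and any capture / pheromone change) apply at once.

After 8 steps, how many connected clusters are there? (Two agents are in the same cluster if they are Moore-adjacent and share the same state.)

t=1: a0@(2,4):A a1@(4,3):B a2@(0,0):A a3@(0,1):B a4@(4,0):A a5@(3,4):A a6@(0,4):B a7@(4,4):B
t=2: a0@(2,4):A a1@(4,3):B a2@(0,0):A a3@(0,2):B a4@(4,0):A a5@(3,4):A a6@(0,4):B a7@(4,4):B
t=3: (unchanged — steady state)

3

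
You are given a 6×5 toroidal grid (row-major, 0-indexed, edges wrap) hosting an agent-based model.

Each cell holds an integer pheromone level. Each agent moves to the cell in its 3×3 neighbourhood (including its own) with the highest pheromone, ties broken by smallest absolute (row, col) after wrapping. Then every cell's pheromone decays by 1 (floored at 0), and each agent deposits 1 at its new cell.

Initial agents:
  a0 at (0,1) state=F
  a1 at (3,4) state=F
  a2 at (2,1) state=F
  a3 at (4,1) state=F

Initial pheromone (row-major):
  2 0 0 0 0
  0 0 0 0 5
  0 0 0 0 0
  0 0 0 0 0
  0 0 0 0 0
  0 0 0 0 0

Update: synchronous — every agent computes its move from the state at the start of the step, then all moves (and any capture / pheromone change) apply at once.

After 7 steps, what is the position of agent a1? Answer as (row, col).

t=1: a0@(0,0) a1@(2,0) a2@(1,0) a3@(3,0) | pheromone: 2 0 0 0 0 / 1 0 0 0 4 / 1 0 0 0 0 / 1 0 0 0 0 / 0 0 0 0 0 / 0 0 0 0 0
t=2: a0@(1,4) a1@(1,4) a2@(1,4) a3@(2,0) | pheromone: 1 0 0 0 0 / 0 0 0 0 6 / 1 0 0 0 0 / 0 0 0 0 0 / 0 0 0 0 0 / 0 0 0 0 0
t=3: a0@(1,4) a1@(1,4) a2@(1,4) a3@(1,4) | pheromone: 0 0 0 0 0 / 0 0 0 0 9 / 0 0 0 0 0 / 0 0 0 0 0 / 0 0 0 0 0 / 0 0 0 0 0
t=4: a0@(1,4) a1@(1,4) a2@(1,4) a3@(1,4) | pheromone: 0 0 0 0 0 / 0 0 0 0 12 / 0 0 0 0 0 / 0 0 0 0 0 / 0 0 0 0 0 / 0 0 0 0 0
t=5: a0@(1,4) a1@(1,4) a2@(1,4) a3@(1,4) | pheromone: 0 0 0 0 0 / 0 0 0 0 15 / 0 0 0 0 0 / 0 0 0 0 0 / 0 0 0 0 0 / 0 0 0 0 0
t=6: a0@(1,4) a1@(1,4) a2@(1,4) a3@(1,4) | pheromone: 0 0 0 0 0 / 0 0 0 0 18 / 0 0 0 0 0 / 0 0 0 0 0 / 0 0 0 0 0 / 0 0 0 0 0
t=7: a0@(1,4) a1@(1,4) a2@(1,4) a3@(1,4) | pheromone: 0 0 0 0 0 / 0 0 0 0 21 / 0 0 0 0 0 / 0 0 0 0 0 / 0 0 0 0 0 / 0 0 0 0 0

(1, 4)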